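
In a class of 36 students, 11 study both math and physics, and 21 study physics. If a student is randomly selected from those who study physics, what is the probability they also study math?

P(A ∩ B) = 11/36
P(B) = 21/36 = 7/12
P(A|B) = P(A ∩ B) / P(B) = (11/36) / (7/12) = 11/21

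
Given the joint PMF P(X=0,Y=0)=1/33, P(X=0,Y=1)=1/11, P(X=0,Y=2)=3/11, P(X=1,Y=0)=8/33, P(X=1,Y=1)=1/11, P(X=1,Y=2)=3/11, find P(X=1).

P(X=1) = P(X=1,Y=0) + P(X=1,Y=1) + P(X=1,Y=2)
= 8/33 + 1/11 + 3/11
= 20/33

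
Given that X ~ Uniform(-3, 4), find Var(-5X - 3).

For X ~ Uniform(-3, 4):
Var(X) = \frac{49}{12}
Var(-5X - 3) = (-5)² × Var(X) = 25 × \frac{49}{12} = \frac{1225}{12}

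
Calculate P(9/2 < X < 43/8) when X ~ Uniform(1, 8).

P(9/2 < X < 43/8) = ∫_{9/2}^{43/8} f(x) dx
where f(x) = \frac{1}{7}
= \frac{1}{8}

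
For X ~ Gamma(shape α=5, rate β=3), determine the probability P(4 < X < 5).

P(4 < X < 5) = ∫_{4}^{5} f(x) dx
where f(x) = \frac{81 x^{4} e^{- 3 x}}{8}
= \frac{-22403 + 9896 e^{3}}{8 e^{15}}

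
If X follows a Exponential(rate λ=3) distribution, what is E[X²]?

Using the identity E[X²] = Var(X) + (E[X])²:
E[X] = \frac{1}{3}
Var(X) = \frac{1}{9}
E[X²] = \frac{1}{9} + (\frac{1}{3})²
= \frac{2}{9}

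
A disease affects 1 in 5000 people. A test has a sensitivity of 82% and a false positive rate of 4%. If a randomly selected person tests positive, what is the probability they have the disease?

Let D = the rare event, + = positive/flagged.
P(D) = 1/5000
P(+|D) = 82/100 = 41/50
P(+|D') = 4/100 = 1/25
P(+) = P(+|D)P(D) + P(+|D')P(D')
     = \frac{41}{50} × \frac{1}{5000} + \frac{1}{25} × \frac{4999}{5000}
     = \frac{10039}{250000}
P(D|+) = P(+|D)P(D)/P(+) = \frac{41}{10039}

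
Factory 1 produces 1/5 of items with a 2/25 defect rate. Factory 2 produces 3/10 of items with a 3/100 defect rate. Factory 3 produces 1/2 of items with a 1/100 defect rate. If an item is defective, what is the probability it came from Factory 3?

Using Bayes' theorem:
P(F1) = 1/5, P(D|F1) = 2/25
P(F2) = 3/10, P(D|F2) = 3/100
P(F3) = 1/2, P(D|F3) = 1/100
P(D) = P(D|F1)P(F1) + P(D|F2)P(F2) + P(D|F3)P(F3)
     = \frac{3}{100}
P(F3|D) = P(D|F3)P(F3) / P(D)
= \frac{1}{6}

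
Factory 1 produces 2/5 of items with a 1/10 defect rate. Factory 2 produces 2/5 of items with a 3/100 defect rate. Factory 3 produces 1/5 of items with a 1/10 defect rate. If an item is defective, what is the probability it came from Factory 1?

Using Bayes' theorem:
P(F1) = 2/5, P(D|F1) = 1/10
P(F2) = 2/5, P(D|F2) = 3/100
P(F3) = 1/5, P(D|F3) = 1/10
P(D) = P(D|F1)P(F1) + P(D|F2)P(F2) + P(D|F3)P(F3)
     = \frac{9}{125}
P(F1|D) = P(D|F1)P(F1) / P(D)
= \frac{5}{9}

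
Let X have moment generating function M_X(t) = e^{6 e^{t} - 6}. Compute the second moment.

To find E[X^2], compute M^(2)(0):
M^(1)(t) = 6 e^{t} e^{6 e^{t} - 6}
M^(2)(t) = 36 e^{2 t} e^{6 e^{t} - 6} + 6 e^{t} e^{6 e^{t} - 6}
M^(2)(0) = 42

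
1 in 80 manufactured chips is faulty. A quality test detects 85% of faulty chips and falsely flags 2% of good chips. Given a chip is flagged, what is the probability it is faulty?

Let D = the rare event, + = positive/flagged.
P(D) = 1/80
P(+|D) = 85/100 = 17/20
P(+|D') = 2/100 = 1/50
P(+) = P(+|D)P(D) + P(+|D')P(D')
     = \frac{17}{20} × \frac{1}{80} + \frac{1}{50} × \frac{79}{80}
     = \frac{243}{8000}
P(D|+) = P(+|D)P(D)/P(+) = \frac{85}{243}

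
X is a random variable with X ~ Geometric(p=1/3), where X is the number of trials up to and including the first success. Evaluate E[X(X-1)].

E[X(X-1)] = E[X² - X] = E[X²] - E[X]
E[X] = 3
E[X²] = Var(X) + (E[X])² = 6 + (3)² = 15
E[X(X-1)] = 15 - 3 = 12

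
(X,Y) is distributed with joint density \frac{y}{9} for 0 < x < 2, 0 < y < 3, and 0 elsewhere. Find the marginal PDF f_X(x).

f_X(x) = ∫_0^3 f(x,y) dy
= ∫_0^3 \frac{y}{9} dy
= \frac{1}{2} for 0 < x < 2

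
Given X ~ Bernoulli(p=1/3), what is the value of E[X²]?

Using the identity E[X²] = Var(X) + (E[X])²:
E[X] = \frac{1}{3}
Var(X) = \frac{2}{9}
E[X²] = \frac{2}{9} + (\frac{1}{3})²
= \frac{1}{3}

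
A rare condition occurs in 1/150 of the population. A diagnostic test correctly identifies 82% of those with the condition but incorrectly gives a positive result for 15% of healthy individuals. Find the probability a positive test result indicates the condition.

Let D = the rare event, + = positive/flagged.
P(D) = 1/150
P(+|D) = 82/100 = 41/50
P(+|D') = 15/100 = 3/20
P(+) = P(+|D)P(D) + P(+|D')P(D')
     = \frac{41}{50} × \frac{1}{150} + \frac{3}{20} × \frac{149}{150}
     = \frac{2317}{15000}
P(D|+) = P(+|D)P(D)/P(+) = \frac{82}{2317}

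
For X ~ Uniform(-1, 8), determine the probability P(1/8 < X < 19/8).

P(1/8 < X < 19/8) = ∫_{1/8}^{19/8} f(x) dx
where f(x) = \frac{1}{9}
= \frac{1}{4}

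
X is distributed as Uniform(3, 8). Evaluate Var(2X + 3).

For X ~ Uniform(3, 8):
Var(X) = \frac{25}{12}
Var(2X + 3) = (2)² × Var(X) = 4 × \frac{25}{12} = \frac{25}{3}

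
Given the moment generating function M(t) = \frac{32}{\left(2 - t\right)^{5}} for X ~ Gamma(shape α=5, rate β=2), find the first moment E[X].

To find E[X], compute M^(1)(0):
M^(1)(t) = \frac{160}{\left(2 - t\right)^{6}}
M^(1)(0) = \frac{5}{2}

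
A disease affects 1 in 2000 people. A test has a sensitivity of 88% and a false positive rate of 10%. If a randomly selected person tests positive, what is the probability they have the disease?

Let D = the rare event, + = positive/flagged.
P(D) = 1/2000
P(+|D) = 88/100 = 22/25
P(+|D') = 10/100 = 1/10
P(+) = P(+|D)P(D) + P(+|D')P(D')
     = \frac{22}{25} × \frac{1}{2000} + \frac{1}{10} × \frac{1999}{2000}
     = \frac{10039}{100000}
P(D|+) = P(+|D)P(D)/P(+) = \frac{44}{10039}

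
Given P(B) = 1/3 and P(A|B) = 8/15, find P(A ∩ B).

By definition, P(A|B) = P(A ∩ B) / P(B)
So P(A ∩ B) = P(A|B) × P(B)
= 8/15 × 1/3
= 8/45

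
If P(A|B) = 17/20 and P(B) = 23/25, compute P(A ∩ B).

By definition, P(A|B) = P(A ∩ B) / P(B)
So P(A ∩ B) = P(A|B) × P(B)
= 17/20 × 23/25
= 391/500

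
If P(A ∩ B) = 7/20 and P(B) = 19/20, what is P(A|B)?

P(A|B) = P(A ∩ B) / P(B)
= (7/20) / (19/20)
= 7/19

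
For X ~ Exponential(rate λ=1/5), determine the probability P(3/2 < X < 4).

P(3/2 < X < 4) = ∫_{3/2}^{4} f(x) dx
where f(x) = \frac{e^{- \frac{x}{5}}}{5}
= - \frac{1}{e^{\frac{4}{5}}} + e^{- \frac{3}{10}}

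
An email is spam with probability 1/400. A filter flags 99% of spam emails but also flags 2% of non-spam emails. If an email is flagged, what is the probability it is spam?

Let D = the rare event, + = positive/flagged.
P(D) = 1/400
P(+|D) = 99/100
P(+|D') = 2/100 = 1/50
P(+) = P(+|D)P(D) + P(+|D')P(D')
     = \frac{99}{100} × \frac{1}{400} + \frac{1}{50} × \frac{399}{400}
     = \frac{897}{40000}
P(D|+) = P(+|D)P(D)/P(+) = \frac{33}{299}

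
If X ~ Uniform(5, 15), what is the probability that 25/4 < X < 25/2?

P(25/4 < X < 25/2) = ∫_{25/4}^{25/2} f(x) dx
where f(x) = \frac{1}{10}
= \frac{5}{8}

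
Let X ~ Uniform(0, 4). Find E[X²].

Using the identity E[X²] = Var(X) + (E[X])²:
E[X] = 2
Var(X) = \frac{4}{3}
E[X²] = \frac{4}{3} + (2)²
= \frac{16}{3}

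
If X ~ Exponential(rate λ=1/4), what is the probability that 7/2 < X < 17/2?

P(7/2 < X < 17/2) = ∫_{7/2}^{17/2} f(x) dx
where f(x) = \frac{e^{- \frac{x}{4}}}{4}
= - \frac{1 - e^{\frac{5}{4}}}{e^{\frac{17}{8}}}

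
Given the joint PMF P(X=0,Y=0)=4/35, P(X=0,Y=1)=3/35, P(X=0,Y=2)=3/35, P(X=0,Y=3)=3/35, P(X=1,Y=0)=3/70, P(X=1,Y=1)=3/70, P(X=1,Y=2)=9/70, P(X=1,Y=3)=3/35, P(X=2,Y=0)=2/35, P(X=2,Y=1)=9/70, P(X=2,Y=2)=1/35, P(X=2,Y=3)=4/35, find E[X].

First find marginal of X:
P(X=0) = 13/35
P(X=1) = 3/10
P(X=2) = 23/70
E[X] = 0 × 13/35 + 1 × 3/10 + 2 × 23/70 = 67/70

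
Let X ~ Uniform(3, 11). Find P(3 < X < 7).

P(3 < X < 7) = ∫_{3}^{7} f(x) dx
where f(x) = \frac{1}{8}
= \frac{1}{2}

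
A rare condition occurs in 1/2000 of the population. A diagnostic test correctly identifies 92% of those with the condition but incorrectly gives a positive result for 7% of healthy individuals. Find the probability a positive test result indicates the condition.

Let D = the rare event, + = positive/flagged.
P(D) = 1/2000
P(+|D) = 92/100 = 23/25
P(+|D') = 7/100
P(+) = P(+|D)P(D) + P(+|D')P(D')
     = \frac{23}{25} × \frac{1}{2000} + \frac{7}{100} × \frac{1999}{2000}
     = \frac{2817}{40000}
P(D|+) = P(+|D)P(D)/P(+) = \frac{92}{14085}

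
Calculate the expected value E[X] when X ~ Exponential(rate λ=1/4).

For X ~ Exponential(rate λ=1/4), the expected value is:
E[X] = 4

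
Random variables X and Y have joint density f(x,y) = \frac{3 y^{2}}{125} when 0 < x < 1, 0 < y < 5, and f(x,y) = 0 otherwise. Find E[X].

f_X(x) = ∫_0^5 \frac{3 y^{2}}{125} dy = 1
E[X] = ∫_0^1 x × (1) dx = \frac{1}{2}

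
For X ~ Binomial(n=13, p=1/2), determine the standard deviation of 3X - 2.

For X ~ Binomial(n=13, p=1/2):
Var(X) = \frac{13}{4}
SD(X) = √(Var(X)) = √(\frac{13}{4}) = \frac{\sqrt{13}}{2}
SD(3X - 2) = |3| × SD(X) = 3 × \frac{\sqrt{13}}{2} = \frac{3 \sqrt{13}}{2}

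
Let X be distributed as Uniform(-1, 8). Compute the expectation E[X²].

Using the identity E[X²] = Var(X) + (E[X])²:
E[X] = \frac{7}{2}
Var(X) = \frac{27}{4}
E[X²] = \frac{27}{4} + (\frac{7}{2})²
= 19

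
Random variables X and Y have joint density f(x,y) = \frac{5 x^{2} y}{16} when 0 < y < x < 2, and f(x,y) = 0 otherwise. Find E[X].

f_X(x) = ∫_0^x \frac{5 x^{2} y}{16} dy = \frac{5 x^{4}}{32}
E[X] = ∫_0^2 x × (\frac{5 x^{4}}{32}) dx = \frac{5}{3}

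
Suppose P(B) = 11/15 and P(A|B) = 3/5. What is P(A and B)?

By definition, P(A|B) = P(A ∩ B) / P(B)
So P(A ∩ B) = P(A|B) × P(B)
= 3/5 × 11/15
= 11/25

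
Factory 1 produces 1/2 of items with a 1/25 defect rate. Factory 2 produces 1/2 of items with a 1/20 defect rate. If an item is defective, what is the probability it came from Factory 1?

Using Bayes' theorem:
P(F1) = 1/2, P(D|F1) = 1/25
P(F2) = 1/2, P(D|F2) = 1/20
P(D) = P(D|F1)P(F1) + P(D|F2)P(F2)
     = \frac{9}{200}
P(F1|D) = P(D|F1)P(F1) / P(D)
= \frac{4}{9}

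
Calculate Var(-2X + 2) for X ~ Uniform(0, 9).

For X ~ Uniform(0, 9):
Var(X) = \frac{27}{4}
Var(-2X + 2) = (-2)² × Var(X) = 4 × \frac{27}{4} = 27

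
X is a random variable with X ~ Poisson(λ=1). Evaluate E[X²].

Using the identity E[X²] = Var(X) + (E[X])²:
E[X] = 1
Var(X) = 1
E[X²] = 1 + (1)²
= 2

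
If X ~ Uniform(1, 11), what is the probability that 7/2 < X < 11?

P(7/2 < X < 11) = ∫_{7/2}^{11} f(x) dx
where f(x) = \frac{1}{10}
= \frac{3}{4}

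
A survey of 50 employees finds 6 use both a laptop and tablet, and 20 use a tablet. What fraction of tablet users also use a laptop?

P(A ∩ B) = 6/50 = 3/25
P(B) = 20/50 = 2/5
P(A|B) = P(A ∩ B) / P(B) = (3/25) / (2/5) = 3/10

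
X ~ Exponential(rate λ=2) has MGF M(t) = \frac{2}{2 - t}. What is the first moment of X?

To find E[X], compute M^(1)(0):
M^(1)(t) = \frac{2}{\left(2 - t\right)^{2}}
M^(1)(0) = \frac{1}{2}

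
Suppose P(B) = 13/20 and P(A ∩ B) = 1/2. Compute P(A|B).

P(A|B) = P(A ∩ B) / P(B)
= (1/2) / (13/20)
= 10/13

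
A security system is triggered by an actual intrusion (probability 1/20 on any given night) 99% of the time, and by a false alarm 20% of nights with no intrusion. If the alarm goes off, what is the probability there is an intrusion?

Let D = the rare event, + = positive/flagged.
P(D) = 1/20
P(+|D) = 99/100
P(+|D') = 20/100 = 1/5
P(+) = P(+|D)P(D) + P(+|D')P(D')
     = \frac{99}{100} × \frac{1}{20} + \frac{1}{5} × \frac{19}{20}
     = \frac{479}{2000}
P(D|+) = P(+|D)P(D)/P(+) = \frac{99}{479}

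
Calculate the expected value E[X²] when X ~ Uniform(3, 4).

Using the identity E[X²] = Var(X) + (E[X])²:
E[X] = \frac{7}{2}
Var(X) = \frac{1}{12}
E[X²] = \frac{1}{12} + (\frac{7}{2})²
= \frac{37}{3}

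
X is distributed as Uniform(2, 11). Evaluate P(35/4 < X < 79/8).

P(35/4 < X < 79/8) = ∫_{35/4}^{79/8} f(x) dx
where f(x) = \frac{1}{9}
= \frac{1}{8}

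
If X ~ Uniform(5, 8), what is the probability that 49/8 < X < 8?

P(49/8 < X < 8) = ∫_{49/8}^{8} f(x) dx
where f(x) = \frac{1}{3}
= \frac{5}{8}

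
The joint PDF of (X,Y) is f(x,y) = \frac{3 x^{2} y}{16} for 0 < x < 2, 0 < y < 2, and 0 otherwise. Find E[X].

f_X(x) = ∫_0^2 \frac{3 x^{2} y}{16} dy = \frac{3 x^{2}}{8}
E[X] = ∫_0^2 x × (\frac{3 x^{2}}{8}) dx = \frac{3}{2}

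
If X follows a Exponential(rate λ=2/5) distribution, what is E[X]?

For X ~ Exponential(rate λ=2/5), the expected value is:
E[X] = \frac{5}{2}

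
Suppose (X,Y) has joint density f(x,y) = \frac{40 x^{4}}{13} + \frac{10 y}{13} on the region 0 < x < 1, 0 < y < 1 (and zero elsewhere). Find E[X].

E[X] = ∫_0^1 ∫_0^1 x × f(x,y) dy dx
= ∫_0^1 ∫_0^1 x × (\frac{40 x^{4}}{13} + \frac{10 y}{13}) dy dx
= \frac{55}{78}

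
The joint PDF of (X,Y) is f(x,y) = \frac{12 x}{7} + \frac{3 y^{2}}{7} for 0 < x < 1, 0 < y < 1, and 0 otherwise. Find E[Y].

E[Y] = ∫_0^1 ∫_0^1 y × f(x,y) dx dy
= \frac{15}{28}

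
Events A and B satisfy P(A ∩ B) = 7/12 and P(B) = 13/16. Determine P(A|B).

P(A|B) = P(A ∩ B) / P(B)
= (7/12) / (13/16)
= 28/39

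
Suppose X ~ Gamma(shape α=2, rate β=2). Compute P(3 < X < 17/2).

P(3 < X < 17/2) = ∫_{3}^{17/2} f(x) dx
where f(x) = 4 x e^{- 2 x}
= \frac{-18 + 7 e^{11}}{e^{17}}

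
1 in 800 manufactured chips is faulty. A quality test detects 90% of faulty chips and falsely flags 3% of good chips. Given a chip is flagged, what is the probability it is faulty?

Let D = the rare event, + = positive/flagged.
P(D) = 1/800
P(+|D) = 90/100 = 9/10
P(+|D') = 3/100
P(+) = P(+|D)P(D) + P(+|D')P(D')
     = \frac{9}{10} × \frac{1}{800} + \frac{3}{100} × \frac{799}{800}
     = \frac{2487}{80000}
P(D|+) = P(+|D)P(D)/P(+) = \frac{30}{829}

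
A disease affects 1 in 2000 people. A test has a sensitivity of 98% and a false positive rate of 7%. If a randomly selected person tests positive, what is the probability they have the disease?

Let D = the rare event, + = positive/flagged.
P(D) = 1/2000
P(+|D) = 98/100 = 49/50
P(+|D') = 7/100
P(+) = P(+|D)P(D) + P(+|D')P(D')
     = \frac{49}{50} × \frac{1}{2000} + \frac{7}{100} × \frac{1999}{2000}
     = \frac{14091}{200000}
P(D|+) = P(+|D)P(D)/P(+) = \frac{14}{2013}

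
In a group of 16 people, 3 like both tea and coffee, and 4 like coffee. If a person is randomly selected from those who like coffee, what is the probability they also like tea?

P(A ∩ B) = 3/16
P(B) = 4/16 = 1/4
P(A|B) = P(A ∩ B) / P(B) = (3/16) / (1/4) = 3/4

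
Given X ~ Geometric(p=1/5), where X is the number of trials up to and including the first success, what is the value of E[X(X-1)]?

E[X(X-1)] = E[X² - X] = E[X²] - E[X]
E[X] = 5
E[X²] = Var(X) + (E[X])² = 20 + (5)² = 45
E[X(X-1)] = 45 - 5 = 40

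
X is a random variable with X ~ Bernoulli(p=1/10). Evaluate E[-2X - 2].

For X ~ Bernoulli(p=1/10):
E[X] = \frac{1}{10}
E[-2X - 2] = -2 × E[X] - 2 = - \frac{11}{5}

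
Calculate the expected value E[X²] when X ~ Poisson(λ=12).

Using the identity E[X²] = Var(X) + (E[X])²:
E[X] = 12
Var(X) = 12
E[X²] = 12 + (12)²
= 156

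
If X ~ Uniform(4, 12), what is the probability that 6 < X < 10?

P(6 < X < 10) = ∫_{6}^{10} f(x) dx
where f(x) = \frac{1}{8}
= \frac{1}{2}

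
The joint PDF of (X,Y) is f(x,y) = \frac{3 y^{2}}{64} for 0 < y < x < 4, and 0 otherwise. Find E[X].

f_X(x) = ∫_0^x \frac{3 y^{2}}{64} dy = \frac{x^{3}}{64}
E[X] = ∫_0^4 x × (\frac{x^{3}}{64}) dx = \frac{16}{5}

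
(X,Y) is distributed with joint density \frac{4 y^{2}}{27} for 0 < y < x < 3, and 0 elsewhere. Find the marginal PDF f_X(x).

f_X(x) = ∫_0^x \frac{4 y^{2}}{27} dy = \frac{4 x^{3}}{81}
for 0 < x < 3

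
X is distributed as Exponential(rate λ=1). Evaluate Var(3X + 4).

For X ~ Exponential(rate λ=1):
Var(X) = 1
Var(3X + 4) = (3)² × Var(X) = 9 × 1 = 9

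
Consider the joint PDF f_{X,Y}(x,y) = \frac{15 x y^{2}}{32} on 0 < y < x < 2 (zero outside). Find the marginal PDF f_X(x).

f_X(x) = ∫_0^x \frac{15 x y^{2}}{32} dy = \frac{5 x^{4}}{32}
for 0 < x < 2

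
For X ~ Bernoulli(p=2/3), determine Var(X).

For X ~ Bernoulli(p=2/3):
Var(X) = \frac{2}{9}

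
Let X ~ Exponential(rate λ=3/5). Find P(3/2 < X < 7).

P(3/2 < X < 7) = ∫_{3/2}^{7} f(x) dx
where f(x) = \frac{3 e^{- \frac{3 x}{5}}}{5}
= - \frac{1}{e^{\frac{21}{5}}} + e^{- \frac{9}{10}}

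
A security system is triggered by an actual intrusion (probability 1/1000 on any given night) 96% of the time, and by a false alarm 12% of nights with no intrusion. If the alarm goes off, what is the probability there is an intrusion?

Let D = the rare event, + = positive/flagged.
P(D) = 1/1000
P(+|D) = 96/100 = 24/25
P(+|D') = 12/100 = 3/25
P(+) = P(+|D)P(D) + P(+|D')P(D')
     = \frac{24}{25} × \frac{1}{1000} + \frac{3}{25} × \frac{999}{1000}
     = \frac{3021}{25000}
P(D|+) = P(+|D)P(D)/P(+) = \frac{8}{1007}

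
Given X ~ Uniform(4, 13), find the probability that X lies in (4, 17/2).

P(4 < X < 17/2) = ∫_{4}^{17/2} f(x) dx
where f(x) = \frac{1}{9}
= \frac{1}{2}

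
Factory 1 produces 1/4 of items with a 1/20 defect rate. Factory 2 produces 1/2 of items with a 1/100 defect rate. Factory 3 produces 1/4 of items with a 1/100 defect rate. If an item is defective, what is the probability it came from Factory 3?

Using Bayes' theorem:
P(F1) = 1/4, P(D|F1) = 1/20
P(F2) = 1/2, P(D|F2) = 1/100
P(F3) = 1/4, P(D|F3) = 1/100
P(D) = P(D|F1)P(F1) + P(D|F2)P(F2) + P(D|F3)P(F3)
     = \frac{1}{50}
P(F3|D) = P(D|F3)P(F3) / P(D)
= \frac{1}{8}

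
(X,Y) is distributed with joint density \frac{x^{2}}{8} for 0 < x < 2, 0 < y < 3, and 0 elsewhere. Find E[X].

f_X(x) = ∫_0^3 \frac{x^{2}}{8} dy = \frac{3 x^{2}}{8}
E[X] = ∫_0^2 x × (\frac{3 x^{2}}{8}) dx = \frac{3}{2}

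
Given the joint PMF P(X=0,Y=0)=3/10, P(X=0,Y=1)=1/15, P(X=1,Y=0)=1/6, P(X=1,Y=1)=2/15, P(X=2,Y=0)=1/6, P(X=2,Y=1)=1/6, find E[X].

First find marginal of X:
P(X=0) = 11/30
P(X=1) = 3/10
P(X=2) = 1/3
E[X] = 0 × 11/30 + 1 × 3/10 + 2 × 1/3 = 29/30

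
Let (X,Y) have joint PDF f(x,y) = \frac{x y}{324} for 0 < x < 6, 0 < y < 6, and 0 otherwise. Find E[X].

f_X(x) = ∫_0^6 \frac{x y}{324} dy = \frac{x}{18}
E[X] = ∫_0^6 x × (\frac{x}{18}) dx = 4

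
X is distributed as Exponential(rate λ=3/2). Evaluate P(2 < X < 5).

P(2 < X < 5) = ∫_{2}^{5} f(x) dx
where f(x) = \frac{3 e^{- \frac{3 x}{2}}}{2}
= - \frac{1}{e^{\frac{15}{2}}} + e^{-3}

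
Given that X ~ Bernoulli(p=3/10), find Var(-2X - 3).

For X ~ Bernoulli(p=3/10):
Var(X) = \frac{21}{100}
Var(-2X - 3) = (-2)² × Var(X) = 4 × \frac{21}{100} = \frac{21}{25}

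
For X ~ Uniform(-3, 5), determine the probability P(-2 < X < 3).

P(-2 < X < 3) = ∫_{-2}^{3} f(x) dx
where f(x) = \frac{1}{8}
= \frac{5}{8}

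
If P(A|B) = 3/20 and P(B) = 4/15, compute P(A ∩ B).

By definition, P(A|B) = P(A ∩ B) / P(B)
So P(A ∩ B) = P(A|B) × P(B)
= 3/20 × 4/15
= 1/25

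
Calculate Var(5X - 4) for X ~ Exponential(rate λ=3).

For X ~ Exponential(rate λ=3):
Var(X) = \frac{1}{9}
Var(5X - 4) = (5)² × Var(X) = 25 × \frac{1}{9} = \frac{25}{9}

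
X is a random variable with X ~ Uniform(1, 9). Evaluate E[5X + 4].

For X ~ Uniform(1, 9):
E[X] = 5
E[5X + 4] = 5 × E[X] + 4 = 29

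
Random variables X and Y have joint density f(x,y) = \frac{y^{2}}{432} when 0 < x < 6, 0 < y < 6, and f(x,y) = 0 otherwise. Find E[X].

f_X(x) = ∫_0^6 \frac{y^{2}}{432} dy = \frac{1}{6}
E[X] = ∫_0^6 x × (\frac{1}{6}) dx = 3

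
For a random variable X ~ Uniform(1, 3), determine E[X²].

Using the identity E[X²] = Var(X) + (E[X])²:
E[X] = 2
Var(X) = \frac{1}{3}
E[X²] = \frac{1}{3} + (2)²
= \frac{13}{3}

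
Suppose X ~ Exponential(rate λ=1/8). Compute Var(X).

For X ~ Exponential(rate λ=1/8):
Var(X) = 64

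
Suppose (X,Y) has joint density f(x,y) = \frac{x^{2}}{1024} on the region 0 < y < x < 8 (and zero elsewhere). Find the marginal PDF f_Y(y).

f_Y(y) = ∫_y^8 \frac{x^{2}}{1024} dx = \frac{1}{6} - \frac{y^{3}}{3072}
for 0 < y < 8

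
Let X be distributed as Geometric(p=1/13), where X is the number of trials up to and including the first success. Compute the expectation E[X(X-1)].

E[X(X-1)] = E[X² - X] = E[X²] - E[X]
E[X] = 13
E[X²] = Var(X) + (E[X])² = 156 + (13)² = 325
E[X(X-1)] = 325 - 13 = 312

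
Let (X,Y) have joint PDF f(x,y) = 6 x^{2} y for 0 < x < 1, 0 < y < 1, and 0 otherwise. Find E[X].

E[X] = ∫_0^1 ∫_0^1 x × f(x,y) dy dx
= ∫_0^1 ∫_0^1 x × (6 x^{2} y) dy dx
= \frac{3}{4}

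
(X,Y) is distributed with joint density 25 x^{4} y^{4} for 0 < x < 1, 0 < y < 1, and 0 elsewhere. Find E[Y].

E[Y] = ∫_0^1 ∫_0^1 y × f(x,y) dx dy
= \frac{5}{6}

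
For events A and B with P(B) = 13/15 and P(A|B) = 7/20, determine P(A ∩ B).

By definition, P(A|B) = P(A ∩ B) / P(B)
So P(A ∩ B) = P(A|B) × P(B)
= 7/20 × 13/15
= 91/300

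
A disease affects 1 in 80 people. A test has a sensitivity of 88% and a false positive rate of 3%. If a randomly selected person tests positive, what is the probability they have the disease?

Let D = the rare event, + = positive/flagged.
P(D) = 1/80
P(+|D) = 88/100 = 22/25
P(+|D') = 3/100
P(+) = P(+|D)P(D) + P(+|D')P(D')
     = \frac{22}{25} × \frac{1}{80} + \frac{3}{100} × \frac{79}{80}
     = \frac{13}{320}
P(D|+) = P(+|D)P(D)/P(+) = \frac{88}{325}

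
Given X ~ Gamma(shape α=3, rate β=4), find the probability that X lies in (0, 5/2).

P(0 < X < 5/2) = ∫_{0}^{5/2} f(x) dx
where f(x) = 32 x^{2} e^{- 4 x}
= 1 - \frac{61}{e^{10}}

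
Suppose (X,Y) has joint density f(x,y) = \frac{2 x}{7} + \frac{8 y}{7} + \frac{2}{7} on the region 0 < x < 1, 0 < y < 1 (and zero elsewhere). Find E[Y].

E[Y] = ∫_0^1 ∫_0^1 y × f(x,y) dx dy
= \frac{25}{42}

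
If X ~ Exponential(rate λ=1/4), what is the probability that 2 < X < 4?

P(2 < X < 4) = ∫_{2}^{4} f(x) dx
where f(x) = \frac{e^{- \frac{x}{4}}}{4}
= - \frac{1}{e} + e^{- \frac{1}{2}}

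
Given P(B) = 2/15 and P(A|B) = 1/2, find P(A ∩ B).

By definition, P(A|B) = P(A ∩ B) / P(B)
So P(A ∩ B) = P(A|B) × P(B)
= 1/2 × 2/15
= 1/15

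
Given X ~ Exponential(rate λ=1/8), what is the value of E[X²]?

Using the identity E[X²] = Var(X) + (E[X])²:
E[X] = 8
Var(X) = 64
E[X²] = 64 + (8)²
= 128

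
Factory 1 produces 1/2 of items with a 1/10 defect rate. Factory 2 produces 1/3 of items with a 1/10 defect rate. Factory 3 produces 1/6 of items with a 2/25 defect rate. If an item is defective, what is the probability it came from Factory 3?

Using Bayes' theorem:
P(F1) = 1/2, P(D|F1) = 1/10
P(F2) = 1/3, P(D|F2) = 1/10
P(F3) = 1/6, P(D|F3) = 2/25
P(D) = P(D|F1)P(F1) + P(D|F2)P(F2) + P(D|F3)P(F3)
     = \frac{29}{300}
P(F3|D) = P(D|F3)P(F3) / P(D)
= \frac{4}{29}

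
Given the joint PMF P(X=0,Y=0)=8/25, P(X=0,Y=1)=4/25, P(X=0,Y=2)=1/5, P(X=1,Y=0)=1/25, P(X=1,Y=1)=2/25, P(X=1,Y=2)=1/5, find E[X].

First find marginal of X:
P(X=0) = 17/25
P(X=1) = 8/25
E[X] = 0 × 17/25 + 1 × 8/25 = 8/25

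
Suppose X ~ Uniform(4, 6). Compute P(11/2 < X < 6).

P(11/2 < X < 6) = ∫_{11/2}^{6} f(x) dx
where f(x) = \frac{1}{2}
= \frac{1}{4}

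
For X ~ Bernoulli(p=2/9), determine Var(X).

For X ~ Bernoulli(p=2/9):
Var(X) = \frac{14}{81}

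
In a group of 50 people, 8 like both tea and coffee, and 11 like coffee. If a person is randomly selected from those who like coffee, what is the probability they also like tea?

P(A ∩ B) = 8/50 = 4/25
P(B) = 11/50
P(A|B) = P(A ∩ B) / P(B) = (4/25) / (11/50) = 8/11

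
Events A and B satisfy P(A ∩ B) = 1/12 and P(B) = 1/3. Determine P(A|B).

P(A|B) = P(A ∩ B) / P(B)
= (1/12) / (1/3)
= 1/4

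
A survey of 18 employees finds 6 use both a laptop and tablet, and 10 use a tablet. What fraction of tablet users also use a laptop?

P(A ∩ B) = 6/18 = 1/3
P(B) = 10/18 = 5/9
P(A|B) = P(A ∩ B) / P(B) = (1/3) / (5/9) = 3/5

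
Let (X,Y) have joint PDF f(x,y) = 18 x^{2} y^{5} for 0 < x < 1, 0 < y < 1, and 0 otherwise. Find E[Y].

E[Y] = ∫_0^1 ∫_0^1 y × f(x,y) dx dy
= \frac{6}{7}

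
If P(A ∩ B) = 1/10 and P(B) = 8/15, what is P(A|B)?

P(A|B) = P(A ∩ B) / P(B)
= (1/10) / (8/15)
= 3/16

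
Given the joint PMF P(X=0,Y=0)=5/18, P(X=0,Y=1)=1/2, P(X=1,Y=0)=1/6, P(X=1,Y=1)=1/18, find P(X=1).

P(X=1) = P(X=1,Y=0) + P(X=1,Y=1)
= 1/6 + 1/18
= 2/9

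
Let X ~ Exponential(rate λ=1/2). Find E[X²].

Using the identity E[X²] = Var(X) + (E[X])²:
E[X] = 2
Var(X) = 4
E[X²] = 4 + (2)²
= 8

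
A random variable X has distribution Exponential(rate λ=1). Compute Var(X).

For X ~ Exponential(rate λ=1):
Var(X) = 1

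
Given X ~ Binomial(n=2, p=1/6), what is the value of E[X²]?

Using the identity E[X²] = Var(X) + (E[X])²:
E[X] = \frac{1}{3}
Var(X) = \frac{5}{18}
E[X²] = \frac{5}{18} + (\frac{1}{3})²
= \frac{7}{18}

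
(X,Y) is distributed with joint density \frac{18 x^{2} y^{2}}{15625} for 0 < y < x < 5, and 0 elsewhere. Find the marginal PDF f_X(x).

f_X(x) = ∫_0^x \frac{18 x^{2} y^{2}}{15625} dy = \frac{6 x^{5}}{15625}
for 0 < x < 5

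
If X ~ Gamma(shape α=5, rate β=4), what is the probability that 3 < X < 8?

P(3 < X < 8) = ∫_{3}^{8} f(x) dx
where f(x) = \frac{128 x^{4} e^{- 4 x}}{3}
= \frac{-49697 + 1237 e^{20}}{e^{32}}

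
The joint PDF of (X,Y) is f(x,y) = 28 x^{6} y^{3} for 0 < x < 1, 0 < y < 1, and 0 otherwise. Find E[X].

E[X] = ∫_0^1 ∫_0^1 x × f(x,y) dy dx
= ∫_0^1 ∫_0^1 x × (28 x^{6} y^{3}) dy dx
= \frac{7}{8}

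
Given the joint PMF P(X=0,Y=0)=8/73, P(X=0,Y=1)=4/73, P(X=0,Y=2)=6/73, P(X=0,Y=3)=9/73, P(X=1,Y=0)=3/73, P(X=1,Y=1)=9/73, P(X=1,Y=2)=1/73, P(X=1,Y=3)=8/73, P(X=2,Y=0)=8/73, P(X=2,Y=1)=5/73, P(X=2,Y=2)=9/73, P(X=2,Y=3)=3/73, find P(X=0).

P(X=0) = P(X=0,Y=0) + P(X=0,Y=1) + P(X=0,Y=2) + P(X=0,Y=3)
= 8/73 + 4/73 + 6/73 + 9/73
= 27/73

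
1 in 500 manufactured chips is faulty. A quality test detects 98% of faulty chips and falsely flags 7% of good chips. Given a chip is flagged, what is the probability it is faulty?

Let D = the rare event, + = positive/flagged.
P(D) = 1/500
P(+|D) = 98/100 = 49/50
P(+|D') = 7/100
P(+) = P(+|D)P(D) + P(+|D')P(D')
     = \frac{49}{50} × \frac{1}{500} + \frac{7}{100} × \frac{499}{500}
     = \frac{3591}{50000}
P(D|+) = P(+|D)P(D)/P(+) = \frac{14}{513}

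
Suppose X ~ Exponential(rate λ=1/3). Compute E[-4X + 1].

For X ~ Exponential(rate λ=1/3):
E[X] = 3
E[-4X + 1] = -4 × E[X] + 1 = -11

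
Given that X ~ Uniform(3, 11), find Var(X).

For X ~ Uniform(3, 11):
Var(X) = \frac{16}{3}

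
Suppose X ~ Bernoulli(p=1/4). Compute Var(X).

For X ~ Bernoulli(p=1/4):
Var(X) = \frac{3}{16}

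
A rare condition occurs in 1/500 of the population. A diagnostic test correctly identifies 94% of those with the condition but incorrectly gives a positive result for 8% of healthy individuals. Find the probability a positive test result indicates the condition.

Let D = the rare event, + = positive/flagged.
P(D) = 1/500
P(+|D) = 94/100 = 47/50
P(+|D') = 8/100 = 2/25
P(+) = P(+|D)P(D) + P(+|D')P(D')
     = \frac{47}{50} × \frac{1}{500} + \frac{2}{25} × \frac{499}{500}
     = \frac{2043}{25000}
P(D|+) = P(+|D)P(D)/P(+) = \frac{47}{2043}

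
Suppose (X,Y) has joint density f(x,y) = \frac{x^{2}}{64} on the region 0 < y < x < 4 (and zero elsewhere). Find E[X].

f_X(x) = ∫_0^x \frac{x^{2}}{64} dy = \frac{x^{3}}{64}
E[X] = ∫_0^4 x × (\frac{x^{3}}{64}) dx = \frac{16}{5}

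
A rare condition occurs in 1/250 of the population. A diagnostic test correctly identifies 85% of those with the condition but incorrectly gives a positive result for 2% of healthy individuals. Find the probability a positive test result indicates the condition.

Let D = the rare event, + = positive/flagged.
P(D) = 1/250
P(+|D) = 85/100 = 17/20
P(+|D') = 2/100 = 1/50
P(+) = P(+|D)P(D) + P(+|D')P(D')
     = \frac{17}{20} × \frac{1}{250} + \frac{1}{50} × \frac{249}{250}
     = \frac{583}{25000}
P(D|+) = P(+|D)P(D)/P(+) = \frac{85}{583}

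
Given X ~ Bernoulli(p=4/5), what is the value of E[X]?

For X ~ Bernoulli(p=4/5), the expected value is:
E[X] = \frac{4}{5}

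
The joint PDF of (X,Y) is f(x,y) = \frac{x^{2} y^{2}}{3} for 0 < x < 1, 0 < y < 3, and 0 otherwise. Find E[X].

f_X(x) = ∫_0^3 \frac{x^{2} y^{2}}{3} dy = 3 x^{2}
E[X] = ∫_0^1 x × (3 x^{2}) dx = \frac{3}{4}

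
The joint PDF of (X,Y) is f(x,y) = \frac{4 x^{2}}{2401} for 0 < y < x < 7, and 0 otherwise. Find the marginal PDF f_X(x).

f_X(x) = ∫_0^x \frac{4 x^{2}}{2401} dy = \frac{4 x^{3}}{2401}
for 0 < x < 7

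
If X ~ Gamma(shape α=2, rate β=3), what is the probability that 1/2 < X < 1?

P(1/2 < X < 1) = ∫_{1/2}^{1} f(x) dx
where f(x) = 9 x e^{- 3 x}
= - \frac{4}{e^{3}} + \frac{5}{2 e^{\frac{3}{2}}}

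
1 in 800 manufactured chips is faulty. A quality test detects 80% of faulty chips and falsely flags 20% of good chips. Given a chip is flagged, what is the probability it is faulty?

Let D = the rare event, + = positive/flagged.
P(D) = 1/800
P(+|D) = 80/100 = 4/5
P(+|D') = 20/100 = 1/5
P(+) = P(+|D)P(D) + P(+|D')P(D')
     = \frac{4}{5} × \frac{1}{800} + \frac{1}{5} × \frac{799}{800}
     = \frac{803}{4000}
P(D|+) = P(+|D)P(D)/P(+) = \frac{4}{803}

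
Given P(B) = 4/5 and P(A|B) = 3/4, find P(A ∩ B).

By definition, P(A|B) = P(A ∩ B) / P(B)
So P(A ∩ B) = P(A|B) × P(B)
= 3/4 × 4/5
= 3/5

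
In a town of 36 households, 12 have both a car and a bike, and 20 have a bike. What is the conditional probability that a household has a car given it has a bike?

P(A ∩ B) = 12/36 = 1/3
P(B) = 20/36 = 5/9
P(A|B) = P(A ∩ B) / P(B) = (1/3) / (5/9) = 3/5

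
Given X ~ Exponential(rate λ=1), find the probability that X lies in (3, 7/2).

P(3 < X < 7/2) = ∫_{3}^{7/2} f(x) dx
where f(x) = e^{- x}
= - \frac{1}{e^{\frac{7}{2}}} + e^{-3}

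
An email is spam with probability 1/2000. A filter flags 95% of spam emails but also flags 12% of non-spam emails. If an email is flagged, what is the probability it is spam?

Let D = the rare event, + = positive/flagged.
P(D) = 1/2000
P(+|D) = 95/100 = 19/20
P(+|D') = 12/100 = 3/25
P(+) = P(+|D)P(D) + P(+|D')P(D')
     = \frac{19}{20} × \frac{1}{2000} + \frac{3}{25} × \frac{1999}{2000}
     = \frac{24083}{200000}
P(D|+) = P(+|D)P(D)/P(+) = \frac{95}{24083}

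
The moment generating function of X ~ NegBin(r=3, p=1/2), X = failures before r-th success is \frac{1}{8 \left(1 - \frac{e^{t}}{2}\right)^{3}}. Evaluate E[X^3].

To find E[X^3], compute M^(3)(0):
M^(1)(t) = \frac{3 e^{t}}{16 \left(1 - \frac{e^{t}}{2}\right)^{4}}
M^(2)(t) = \frac{3 e^{t}}{16 \left(1 - \frac{e^{t}}{2}\right)^{4}} + \frac{3 e^{2 t}}{8 \left(1 - \frac{e^{t}}{2}\right)^{5}}
M^(3)(t) = \frac{3 e^{t}}{16 \left(1 - \frac{e^{t}}{2}\right)^{4}} + \frac{9 e^{2 t}}{8 \left(1 - \frac{e^{t}}{2}\right)^{5}} + \frac{15 e^{3 t}}{16 \left(1 - \frac{e^{t}}{2}\right)^{6}}
M^(3)(0) = 99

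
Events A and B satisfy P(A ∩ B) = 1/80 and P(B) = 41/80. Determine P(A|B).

P(A|B) = P(A ∩ B) / P(B)
= (1/80) / (41/80)
= 1/41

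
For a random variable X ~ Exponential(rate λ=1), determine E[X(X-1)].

E[X(X-1)] = E[X² - X] = E[X²] - E[X]
E[X] = 1
E[X²] = Var(X) + (E[X])² = 1 + (1)² = 2
E[X(X-1)] = 2 - 1 = 1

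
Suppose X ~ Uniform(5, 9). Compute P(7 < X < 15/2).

P(7 < X < 15/2) = ∫_{7}^{15/2} f(x) dx
where f(x) = \frac{1}{4}
= \frac{1}{8}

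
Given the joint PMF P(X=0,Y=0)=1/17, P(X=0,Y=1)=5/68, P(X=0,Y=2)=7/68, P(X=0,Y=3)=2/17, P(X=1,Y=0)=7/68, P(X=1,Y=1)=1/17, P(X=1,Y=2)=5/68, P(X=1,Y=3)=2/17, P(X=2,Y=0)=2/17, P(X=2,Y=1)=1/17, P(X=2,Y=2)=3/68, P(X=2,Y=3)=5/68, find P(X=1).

P(X=1) = P(X=1,Y=0) + P(X=1,Y=1) + P(X=1,Y=2) + P(X=1,Y=3)
= 7/68 + 1/17 + 5/68 + 2/17
= 6/17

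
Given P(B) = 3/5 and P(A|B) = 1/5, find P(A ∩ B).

By definition, P(A|B) = P(A ∩ B) / P(B)
So P(A ∩ B) = P(A|B) × P(B)
= 1/5 × 3/5
= 3/25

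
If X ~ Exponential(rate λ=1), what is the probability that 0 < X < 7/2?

P(0 < X < 7/2) = ∫_{0}^{7/2} f(x) dx
where f(x) = e^{- x}
= 1 - e^{- \frac{7}{2}}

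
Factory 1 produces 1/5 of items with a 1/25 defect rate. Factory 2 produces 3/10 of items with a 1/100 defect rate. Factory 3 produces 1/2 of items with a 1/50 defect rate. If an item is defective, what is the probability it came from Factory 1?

Using Bayes' theorem:
P(F1) = 1/5, P(D|F1) = 1/25
P(F2) = 3/10, P(D|F2) = 1/100
P(F3) = 1/2, P(D|F3) = 1/50
P(D) = P(D|F1)P(F1) + P(D|F2)P(F2) + P(D|F3)P(F3)
     = \frac{21}{1000}
P(F1|D) = P(D|F1)P(F1) / P(D)
= \frac{8}{21}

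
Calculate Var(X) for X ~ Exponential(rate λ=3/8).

For X ~ Exponential(rate λ=3/8):
Var(X) = \frac{64}{9}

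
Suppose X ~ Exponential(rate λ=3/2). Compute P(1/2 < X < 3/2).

P(1/2 < X < 3/2) = ∫_{1/2}^{3/2} f(x) dx
where f(x) = \frac{3 e^{- \frac{3 x}{2}}}{2}
= - \frac{1 - e^{\frac{3}{2}}}{e^{\frac{9}{4}}}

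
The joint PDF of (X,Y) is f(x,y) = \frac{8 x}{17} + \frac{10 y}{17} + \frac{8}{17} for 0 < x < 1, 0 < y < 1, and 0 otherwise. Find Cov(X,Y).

E[XY] = ∫∫ xy × f(x,y) dx dy = \frac{5}{17}
E[X] = \frac{55}{102}
E[Y] = \frac{28}{51}
Cov(X,Y) = E[XY] - E[X]E[Y] = - \frac{5}{2601}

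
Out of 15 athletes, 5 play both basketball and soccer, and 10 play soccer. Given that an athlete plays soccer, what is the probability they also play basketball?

P(A ∩ B) = 5/15 = 1/3
P(B) = 10/15 = 2/3
P(A|B) = P(A ∩ B) / P(B) = (1/3) / (2/3) = 1/2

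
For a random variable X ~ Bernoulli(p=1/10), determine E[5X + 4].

For X ~ Bernoulli(p=1/10):
E[X] = \frac{1}{10}
E[5X + 4] = 5 × E[X] + 4 = \frac{9}{2}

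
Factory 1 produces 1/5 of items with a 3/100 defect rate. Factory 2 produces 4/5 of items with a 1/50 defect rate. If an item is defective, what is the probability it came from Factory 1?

Using Bayes' theorem:
P(F1) = 1/5, P(D|F1) = 3/100
P(F2) = 4/5, P(D|F2) = 1/50
P(D) = P(D|F1)P(F1) + P(D|F2)P(F2)
     = \frac{11}{500}
P(F1|D) = P(D|F1)P(F1) / P(D)
= \frac{3}{11}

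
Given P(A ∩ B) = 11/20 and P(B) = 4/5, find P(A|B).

P(A|B) = P(A ∩ B) / P(B)
= (11/20) / (4/5)
= 11/16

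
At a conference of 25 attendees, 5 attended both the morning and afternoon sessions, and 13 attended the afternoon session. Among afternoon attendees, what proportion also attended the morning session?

P(A ∩ B) = 5/25 = 1/5
P(B) = 13/25
P(A|B) = P(A ∩ B) / P(B) = (1/5) / (13/25) = 5/13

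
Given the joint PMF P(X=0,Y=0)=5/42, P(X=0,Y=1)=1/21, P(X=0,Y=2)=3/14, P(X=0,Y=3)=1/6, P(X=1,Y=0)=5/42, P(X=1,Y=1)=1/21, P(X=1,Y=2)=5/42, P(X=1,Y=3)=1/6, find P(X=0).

P(X=0) = P(X=0,Y=0) + P(X=0,Y=1) + P(X=0,Y=2) + P(X=0,Y=3)
= 5/42 + 1/21 + 3/14 + 1/6
= 23/42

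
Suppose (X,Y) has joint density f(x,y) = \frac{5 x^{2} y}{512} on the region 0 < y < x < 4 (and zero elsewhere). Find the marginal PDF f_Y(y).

f_Y(y) = ∫_y^4 \frac{5 x^{2} y}{512} dx = \frac{5 y \left(64 - y^{3}\right)}{1536}
for 0 < y < 4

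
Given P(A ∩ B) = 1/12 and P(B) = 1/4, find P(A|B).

P(A|B) = P(A ∩ B) / P(B)
= (1/12) / (1/4)
= 1/3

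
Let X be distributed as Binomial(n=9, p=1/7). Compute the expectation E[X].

For X ~ Binomial(n=9, p=1/7), the expected value is:
E[X] = \frac{9}{7}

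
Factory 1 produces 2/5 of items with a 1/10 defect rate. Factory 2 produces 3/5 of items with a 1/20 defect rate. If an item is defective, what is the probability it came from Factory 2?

Using Bayes' theorem:
P(F1) = 2/5, P(D|F1) = 1/10
P(F2) = 3/5, P(D|F2) = 1/20
P(D) = P(D|F1)P(F1) + P(D|F2)P(F2)
     = \frac{7}{100}
P(F2|D) = P(D|F2)P(F2) / P(D)
= \frac{3}{7}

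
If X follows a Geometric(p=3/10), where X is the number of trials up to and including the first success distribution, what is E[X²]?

Using the identity E[X²] = Var(X) + (E[X])²:
E[X] = \frac{10}{3}
Var(X) = \frac{70}{9}
E[X²] = \frac{70}{9} + (\frac{10}{3})²
= \frac{170}{9}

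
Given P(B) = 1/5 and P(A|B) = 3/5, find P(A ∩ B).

By definition, P(A|B) = P(A ∩ B) / P(B)
So P(A ∩ B) = P(A|B) × P(B)
= 3/5 × 1/5
= 3/25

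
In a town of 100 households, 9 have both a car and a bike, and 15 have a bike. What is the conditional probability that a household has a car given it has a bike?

P(A ∩ B) = 9/100
P(B) = 15/100 = 3/20
P(A|B) = P(A ∩ B) / P(B) = (9/100) / (3/20) = 3/5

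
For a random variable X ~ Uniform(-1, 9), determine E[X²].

Using the identity E[X²] = Var(X) + (E[X])²:
E[X] = 4
Var(X) = \frac{25}{3}
E[X²] = \frac{25}{3} + (4)²
= \frac{73}{3}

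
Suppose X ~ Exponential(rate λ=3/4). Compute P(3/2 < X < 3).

P(3/2 < X < 3) = ∫_{3/2}^{3} f(x) dx
where f(x) = \frac{3 e^{- \frac{3 x}{4}}}{4}
= - \frac{1}{e^{\frac{9}{4}}} + e^{- \frac{9}{8}}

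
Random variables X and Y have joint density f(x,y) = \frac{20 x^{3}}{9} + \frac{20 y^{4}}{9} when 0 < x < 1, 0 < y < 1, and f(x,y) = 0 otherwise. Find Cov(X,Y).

E[XY] = ∫∫ xy × f(x,y) dx dy = \frac{11}{27}
E[X] = \frac{2}{3}
E[Y] = \frac{35}{54}
Cov(X,Y) = E[XY] - E[X]E[Y] = - \frac{2}{81}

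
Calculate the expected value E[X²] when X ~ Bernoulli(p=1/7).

Using the identity E[X²] = Var(X) + (E[X])²:
E[X] = \frac{1}{7}
Var(X) = \frac{6}{49}
E[X²] = \frac{6}{49} + (\frac{1}{7})²
= \frac{1}{7}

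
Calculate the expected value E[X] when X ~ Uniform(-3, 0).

For X ~ Uniform(-3, 0), the expected value is:
E[X] = - \frac{3}{2}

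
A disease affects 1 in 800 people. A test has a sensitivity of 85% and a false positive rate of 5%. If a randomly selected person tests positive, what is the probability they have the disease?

Let D = the rare event, + = positive/flagged.
P(D) = 1/800
P(+|D) = 85/100 = 17/20
P(+|D') = 5/100 = 1/20
P(+) = P(+|D)P(D) + P(+|D')P(D')
     = \frac{17}{20} × \frac{1}{800} + \frac{1}{20} × \frac{799}{800}
     = \frac{51}{1000}
P(D|+) = P(+|D)P(D)/P(+) = \frac{1}{48}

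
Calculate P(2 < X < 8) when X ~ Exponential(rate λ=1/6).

P(2 < X < 8) = ∫_{2}^{8} f(x) dx
where f(x) = \frac{e^{- \frac{x}{6}}}{6}
= - \frac{1 - e}{e^{\frac{4}{3}}}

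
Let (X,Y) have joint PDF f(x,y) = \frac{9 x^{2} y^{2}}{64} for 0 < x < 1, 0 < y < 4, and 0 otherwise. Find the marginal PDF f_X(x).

f_X(x) = ∫_0^4 f(x,y) dy
= ∫_0^4 \frac{9 x^{2} y^{2}}{64} dy
= 3 x^{2} for 0 < x < 1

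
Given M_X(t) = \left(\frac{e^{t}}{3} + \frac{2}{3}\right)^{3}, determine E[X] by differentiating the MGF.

To find E[X], compute M^(1)(0):
M^(1)(t) = \left(\frac{e^{t}}{3} + \frac{2}{3}\right)^{2} e^{t}
M^(1)(0) = 1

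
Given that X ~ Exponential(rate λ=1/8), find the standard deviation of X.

For X ~ Exponential(rate λ=1/8):
Var(X) = 64
SD(X) = √(Var(X)) = √(64) = 8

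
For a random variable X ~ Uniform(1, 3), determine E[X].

For X ~ Uniform(1, 3), the expected value is:
E[X] = 2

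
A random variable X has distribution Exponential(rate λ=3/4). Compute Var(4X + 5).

For X ~ Exponential(rate λ=3/4):
Var(X) = \frac{16}{9}
Var(4X + 5) = (4)² × Var(X) = 16 × \frac{16}{9} = \frac{256}{9}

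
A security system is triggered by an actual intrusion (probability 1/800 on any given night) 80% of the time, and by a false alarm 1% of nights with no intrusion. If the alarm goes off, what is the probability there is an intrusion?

Let D = the rare event, + = positive/flagged.
P(D) = 1/800
P(+|D) = 80/100 = 4/5
P(+|D') = 1/100
P(+) = P(+|D)P(D) + P(+|D')P(D')
     = \frac{4}{5} × \frac{1}{800} + \frac{1}{100} × \frac{799}{800}
     = \frac{879}{80000}
P(D|+) = P(+|D)P(D)/P(+) = \frac{80}{879}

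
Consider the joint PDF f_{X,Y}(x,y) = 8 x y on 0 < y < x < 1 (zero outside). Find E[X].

f_X(x) = ∫_0^x 8 x y dy = 4 x^{3}
E[X] = ∫_0^1 x × (4 x^{3}) dx = \frac{4}{5}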